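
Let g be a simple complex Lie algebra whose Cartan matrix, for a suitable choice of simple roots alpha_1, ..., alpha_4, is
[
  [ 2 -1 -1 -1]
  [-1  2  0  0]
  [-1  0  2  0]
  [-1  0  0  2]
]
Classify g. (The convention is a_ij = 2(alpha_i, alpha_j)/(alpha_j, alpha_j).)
D_4 (so(8))

The matrix has rank 4 with 2's on the diagonal. Reading the off-diagonal entries as Dynkin edges (a single edge where a_ij = a_ji = -1; a double or triple edge where a_ij * a_ji = 2 or 3), the diagram is a chain of 2 nodes with a fork of two nodes at one end (D_4). One simple-root ordering that puts it in standard form is (alpha_4, alpha_1, alpha_2, alpha_3). So the algebra is type D_4, i.e. so(8).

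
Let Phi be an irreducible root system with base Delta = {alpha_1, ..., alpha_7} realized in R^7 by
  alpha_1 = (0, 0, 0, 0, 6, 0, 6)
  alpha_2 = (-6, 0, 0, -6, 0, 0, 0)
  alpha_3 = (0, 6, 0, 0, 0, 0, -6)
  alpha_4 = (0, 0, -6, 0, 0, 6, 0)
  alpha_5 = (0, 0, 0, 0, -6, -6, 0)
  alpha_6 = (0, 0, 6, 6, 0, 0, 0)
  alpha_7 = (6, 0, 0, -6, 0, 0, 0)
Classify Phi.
type D_7

Compute the Cartan integers a_ij = 2(alpha_i, alpha_j)/(alpha_j, alpha_j); the resulting 7x7 Cartan matrix is
[[2, 0, -1, 0, -1, 0, 0], [0, 2, 0, 0, 0, -1, 0], [-1, 0, 2, 0, 0, 0, 0], [0, 0, 0, 2, -1, -1, 0], [-1, 0, 0, -1, 2, 0, 0], [0, -1, 0, -1, 0, 2, -1], [0, 0, 0, 0, 0, -1, 2]].
All simple roots have the same length, so the diagram is simply laced. The associated Dynkin diagram is a chain of 5 nodes with a fork of two nodes at one end (D_7), so the type is D_7 (the algebra so(14)).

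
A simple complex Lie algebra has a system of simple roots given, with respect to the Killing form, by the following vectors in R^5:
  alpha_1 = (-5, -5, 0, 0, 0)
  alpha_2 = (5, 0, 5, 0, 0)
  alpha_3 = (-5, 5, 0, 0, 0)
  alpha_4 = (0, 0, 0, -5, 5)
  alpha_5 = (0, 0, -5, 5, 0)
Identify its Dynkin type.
type D_5

Compute the Cartan integers a_ij = 2(alpha_i, alpha_j)/(alpha_j, alpha_j); the resulting 5x5 Cartan matrix is
[[2, -1, 0, 0, 0], [-1, 2, -1, 0, -1], [0, -1, 2, 0, 0], [0, 0, 0, 2, -1], [0, -1, 0, -1, 2]].
All simple roots have the same length, so the diagram is simply laced. The associated Dynkin diagram is a chain of 3 nodes with a fork of two nodes at one end (D_5), so the type is D_5 (the algebra so(10)).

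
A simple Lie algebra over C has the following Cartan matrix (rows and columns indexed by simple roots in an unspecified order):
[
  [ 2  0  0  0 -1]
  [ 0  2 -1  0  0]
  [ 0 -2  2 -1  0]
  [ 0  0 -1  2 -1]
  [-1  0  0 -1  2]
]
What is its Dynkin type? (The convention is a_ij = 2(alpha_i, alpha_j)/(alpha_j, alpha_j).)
B_5

The matrix has rank 5 with 2's on the diagonal. Reading the off-diagonal entries as Dynkin edges (a single edge where a_ij = a_ji = -1; a double or triple edge where a_ij * a_ji = 2 or 3), the diagram is a chain of 5 nodes with a double edge at one end; the terminal node there is the unique short simple root (B_5). One simple-root ordering that puts it in standard form is (alpha_1, alpha_5, alpha_4, alpha_3, alpha_2). So the algebra is type B_5, i.e. so(11).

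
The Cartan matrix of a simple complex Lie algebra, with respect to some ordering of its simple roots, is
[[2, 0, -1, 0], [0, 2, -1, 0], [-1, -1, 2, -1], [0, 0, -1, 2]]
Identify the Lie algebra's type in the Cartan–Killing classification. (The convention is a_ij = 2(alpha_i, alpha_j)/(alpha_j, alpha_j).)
The matrix has rank 4 with 2's on the diagonal. Reading the off-diagonal entries as Dynkin edges (a single edge where a_ij = a_ji = -1; a double or triple edge where a_ij * a_ji = 2 or 3), the diagram is a chain of 2 nodes with a fork of two nodes at one end (D_4). One simple-root ordering that puts it in standard form is (alpha_4, alpha_3, alpha_1, alpha_2). So the algebra is type D_4, i.e. so(8).

type D_4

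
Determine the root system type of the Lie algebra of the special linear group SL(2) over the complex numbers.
A1

This is sl(2), which has dimension 2^2 - 1 = 3 and rank 2 - 1 = 1 (a Cartan subalgebra is the diagonal traceless matrices). In the classification of classical Lie algebras, the special linear algebra sl(n+1) has type A_n; here n = 1, so the Dynkin diagram is a chain of 1 nodes with single edges (A_1). Hence the type is A_1.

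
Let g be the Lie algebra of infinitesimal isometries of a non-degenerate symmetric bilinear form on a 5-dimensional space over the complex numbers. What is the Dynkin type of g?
B2

This is so(5) with 5 odd, which has dimension 5(5-1)/2 = 10 and rank (5-1)/2 = 2. In the classification of classical Lie algebras, the orthogonal algebra so(2n+1) in an odd number of variables has type B_n; here n = 2, so the Dynkin diagram is a chain of 2 nodes with a double edge at one end; the terminal node there is the unique short simple root (B_2). Hence the type is B_2.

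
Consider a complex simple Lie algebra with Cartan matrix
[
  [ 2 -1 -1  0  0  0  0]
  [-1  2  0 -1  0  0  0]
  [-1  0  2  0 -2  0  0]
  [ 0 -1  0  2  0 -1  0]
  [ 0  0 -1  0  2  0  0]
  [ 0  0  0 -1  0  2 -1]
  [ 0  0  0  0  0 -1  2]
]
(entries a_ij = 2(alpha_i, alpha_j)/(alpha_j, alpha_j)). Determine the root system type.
B_7 (so(15))

The matrix has rank 7 with 2's on the diagonal. Reading the off-diagonal entries as Dynkin edges (a single edge where a_ij = a_ji = -1; a double or triple edge where a_ij * a_ji = 2 or 3), the diagram is a chain of 7 nodes with a double edge at one end; the terminal node there is the unique short simple root (B_7). One simple-root ordering that puts it in standard form is (alpha_7, alpha_6, alpha_4, alpha_2, alpha_1, alpha_3, alpha_5). So the algebra is type B_7, i.e. so(15).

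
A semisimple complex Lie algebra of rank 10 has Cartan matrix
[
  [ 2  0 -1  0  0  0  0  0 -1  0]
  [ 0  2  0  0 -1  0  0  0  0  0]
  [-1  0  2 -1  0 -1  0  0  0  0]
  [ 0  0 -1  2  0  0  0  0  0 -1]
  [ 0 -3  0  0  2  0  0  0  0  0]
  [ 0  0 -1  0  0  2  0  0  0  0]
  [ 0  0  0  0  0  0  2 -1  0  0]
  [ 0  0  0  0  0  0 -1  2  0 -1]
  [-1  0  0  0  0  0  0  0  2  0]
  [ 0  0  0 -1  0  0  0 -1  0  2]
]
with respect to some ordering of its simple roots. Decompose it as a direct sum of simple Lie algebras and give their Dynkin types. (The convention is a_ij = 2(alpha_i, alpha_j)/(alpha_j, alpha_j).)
E8 + G2

The diagram associated to this matrix has two connected components: the simple roots {alpha_1, alpha_3, alpha_4, alpha_6, alpha_7, alpha_8, alpha_9, alpha_10} form a chain of 7 nodes with one extra node attached to the third node from one end (E_8), and {alpha_2, alpha_5} form two nodes joined by a triple edge (G_2). A semisimple Lie algebra decomposes uniquely as the direct sum of simple ideals, one per connected component of its Dynkin diagram, so g ≅ E_8 ⊕ G_2 (dimension 248 + 14 = 262).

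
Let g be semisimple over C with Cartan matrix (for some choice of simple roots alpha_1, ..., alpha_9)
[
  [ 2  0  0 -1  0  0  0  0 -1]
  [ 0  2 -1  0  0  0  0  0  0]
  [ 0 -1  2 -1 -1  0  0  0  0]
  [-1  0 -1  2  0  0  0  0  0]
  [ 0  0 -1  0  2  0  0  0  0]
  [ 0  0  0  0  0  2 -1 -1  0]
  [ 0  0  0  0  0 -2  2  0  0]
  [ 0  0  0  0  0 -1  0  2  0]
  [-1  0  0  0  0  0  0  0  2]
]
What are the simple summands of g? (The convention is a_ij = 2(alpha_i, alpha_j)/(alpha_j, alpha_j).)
type C_3 + type D_6

The diagram associated to this matrix has two connected components: the simple roots {alpha_6, alpha_7, alpha_8} form a chain of 3 nodes with a double edge at one end; the terminal node there is the unique long simple root (C_3), and {alpha_1, alpha_2, alpha_3, alpha_4, alpha_5, alpha_9} form a chain of 4 nodes with a fork of two nodes at one end (D_6). A semisimple Lie algebra decomposes uniquely as the direct sum of simple ideals, one per connected component of its Dynkin diagram, so g ≅ C_3 ⊕ D_6 (dimension 21 + 66 = 87).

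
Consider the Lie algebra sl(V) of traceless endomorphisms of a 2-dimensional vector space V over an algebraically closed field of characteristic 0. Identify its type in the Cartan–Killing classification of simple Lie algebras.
type A_1

This is sl(2), which has dimension 2^2 - 1 = 3 and rank 2 - 1 = 1 (a Cartan subalgebra is the diagonal traceless matrices). In the classification of classical Lie algebras, the special linear algebra sl(n+1) has type A_n; here n = 1, so the Dynkin diagram is a chain of 1 nodes with single edges (A_1). Hence the type is A_1.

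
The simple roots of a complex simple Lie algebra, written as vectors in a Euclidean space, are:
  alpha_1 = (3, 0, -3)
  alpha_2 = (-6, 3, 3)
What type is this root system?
Compute the Cartan integers a_ij = 2(alpha_i, alpha_j)/(alpha_j, alpha_j); the resulting 2x2 Cartan matrix is
[[2, -1], [-3, 2]].
The roots have two lengths (squared-length ratio 3:1); the short ones are alpha_{1}. The associated Dynkin diagram is two nodes joined by a triple edge (G_2), so the type is G_2.

G_2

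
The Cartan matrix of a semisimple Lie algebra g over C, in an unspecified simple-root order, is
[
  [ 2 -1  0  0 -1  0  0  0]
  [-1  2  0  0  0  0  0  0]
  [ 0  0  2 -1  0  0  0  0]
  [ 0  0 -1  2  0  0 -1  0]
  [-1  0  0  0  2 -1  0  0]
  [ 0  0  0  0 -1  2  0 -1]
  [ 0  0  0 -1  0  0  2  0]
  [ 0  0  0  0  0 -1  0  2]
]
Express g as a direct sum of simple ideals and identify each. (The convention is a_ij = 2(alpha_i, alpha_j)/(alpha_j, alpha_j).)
The diagram associated to this matrix has two connected components: the simple roots {alpha_3, alpha_4, alpha_7} form a chain of 3 nodes with single edges (A_3), and {alpha_1, alpha_2, alpha_5, alpha_6, alpha_8} form a chain of 5 nodes with single edges (A_5). A semisimple Lie algebra decomposes uniquely as the direct sum of simple ideals, one per connected component of its Dynkin diagram, so g ≅ A_3 ⊕ A_5 (dimension 15 + 35 = 50).

A3 + A5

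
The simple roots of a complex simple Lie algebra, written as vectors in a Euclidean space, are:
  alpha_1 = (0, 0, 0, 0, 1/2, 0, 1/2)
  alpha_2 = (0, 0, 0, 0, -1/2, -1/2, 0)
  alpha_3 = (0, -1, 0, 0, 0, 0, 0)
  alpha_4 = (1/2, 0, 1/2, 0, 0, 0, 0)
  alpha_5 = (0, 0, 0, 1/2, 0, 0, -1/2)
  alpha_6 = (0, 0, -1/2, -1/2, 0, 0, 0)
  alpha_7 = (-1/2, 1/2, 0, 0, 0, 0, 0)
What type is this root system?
Compute the Cartan integers a_ij = 2(alpha_i, alpha_j)/(alpha_j, alpha_j); the resulting 7x7 Cartan matrix is
[[2, -1, 0, 0, -1, 0, 0], [-1, 2, 0, 0, 0, 0, 0], [0, 0, 2, 0, 0, 0, -2], [0, 0, 0, 2, 0, -1, -1], [-1, 0, 0, 0, 2, -1, 0], [0, 0, 0, -1, -1, 2, 0], [0, 0, -1, -1, 0, 0, 2]].
The roots have two lengths (squared-length ratio 2:1); the short ones are alpha_{1,2,4,5,6,7}. The associated Dynkin diagram is a chain of 7 nodes with a double edge at one end; the terminal node there is the unique long simple root (C_7), so the type is C_7 (the algebra sp(14)).

C_7 (sp(14))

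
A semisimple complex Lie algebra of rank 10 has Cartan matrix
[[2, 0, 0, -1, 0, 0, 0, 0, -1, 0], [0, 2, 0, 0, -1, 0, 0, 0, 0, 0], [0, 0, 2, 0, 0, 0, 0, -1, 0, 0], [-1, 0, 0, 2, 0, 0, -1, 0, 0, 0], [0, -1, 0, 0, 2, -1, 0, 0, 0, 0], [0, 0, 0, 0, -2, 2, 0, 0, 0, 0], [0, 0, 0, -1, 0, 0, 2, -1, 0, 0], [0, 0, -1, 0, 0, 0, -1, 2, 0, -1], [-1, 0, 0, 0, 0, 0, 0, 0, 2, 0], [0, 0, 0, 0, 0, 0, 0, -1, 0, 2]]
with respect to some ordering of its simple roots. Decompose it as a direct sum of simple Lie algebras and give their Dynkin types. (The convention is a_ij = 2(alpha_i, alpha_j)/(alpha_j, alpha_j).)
The diagram associated to this matrix has two connected components: the simple roots {alpha_2, alpha_5, alpha_6} form a chain of 3 nodes with a double edge at one end; the terminal node there is the unique long simple root (C_3), and {alpha_1, alpha_3, alpha_4, alpha_7, alpha_8, alpha_9, alpha_10} form a chain of 5 nodes with a fork of two nodes at one end (D_7). A semisimple Lie algebra decomposes uniquely as the direct sum of simple ideals, one per connected component of its Dynkin diagram, so g ≅ C_3 ⊕ D_7 (dimension 21 + 91 = 112).

type C_3 + type D_7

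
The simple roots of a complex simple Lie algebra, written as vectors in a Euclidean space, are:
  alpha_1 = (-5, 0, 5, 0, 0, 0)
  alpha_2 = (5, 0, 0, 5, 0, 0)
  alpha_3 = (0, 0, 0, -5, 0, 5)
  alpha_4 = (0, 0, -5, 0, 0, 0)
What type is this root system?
type B_4

Compute the Cartan integers a_ij = 2(alpha_i, alpha_j)/(alpha_j, alpha_j); the resulting 4x4 Cartan matrix is
[[2, -1, 0, -2], [-1, 2, -1, 0], [0, -1, 2, 0], [-1, 0, 0, 2]].
The roots have two lengths (squared-length ratio 2:1); the short ones are alpha_{4}. The associated Dynkin diagram is a chain of 4 nodes with a double edge at one end; the terminal node there is the unique short simple root (B_4), so the type is B_4 (the algebra so(9)).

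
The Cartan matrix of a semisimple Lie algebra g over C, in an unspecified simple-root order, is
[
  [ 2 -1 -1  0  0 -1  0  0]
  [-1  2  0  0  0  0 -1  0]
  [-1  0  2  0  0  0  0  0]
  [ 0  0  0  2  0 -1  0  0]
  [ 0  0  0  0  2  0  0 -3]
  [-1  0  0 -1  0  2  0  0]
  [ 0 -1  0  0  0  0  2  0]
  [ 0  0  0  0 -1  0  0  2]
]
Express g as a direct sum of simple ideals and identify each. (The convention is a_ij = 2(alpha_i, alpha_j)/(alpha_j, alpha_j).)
The diagram associated to this matrix has two connected components: the simple roots {alpha_1, alpha_2, alpha_3, alpha_4, alpha_6, alpha_7} form a chain of 5 nodes with one extra node attached to the third node from one end (E_6), and {alpha_5, alpha_8} form two nodes joined by a triple edge (G_2). A semisimple Lie algebra decomposes uniquely as the direct sum of simple ideals, one per connected component of its Dynkin diagram, so g ≅ E_6 ⊕ G_2 (dimension 78 + 14 = 92).

type E_6 + type G_2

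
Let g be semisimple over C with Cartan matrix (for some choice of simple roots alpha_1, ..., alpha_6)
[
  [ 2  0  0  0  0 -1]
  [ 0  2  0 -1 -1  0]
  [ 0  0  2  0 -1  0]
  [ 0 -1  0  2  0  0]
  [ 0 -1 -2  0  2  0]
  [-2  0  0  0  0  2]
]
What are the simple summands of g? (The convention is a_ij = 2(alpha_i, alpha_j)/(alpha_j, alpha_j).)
The diagram associated to this matrix has two connected components: the simple roots {alpha_1, alpha_6} form a chain of 2 nodes with a double edge at one end; the terminal node there is the unique short simple root (B_2), and {alpha_2, alpha_3, alpha_4, alpha_5} form a chain of 4 nodes with a double edge at one end; the terminal node there is the unique short simple root (B_4). A semisimple Lie algebra decomposes uniquely as the direct sum of simple ideals, one per connected component of its Dynkin diagram, so g ≅ B_2 ⊕ B_4 (dimension 10 + 36 = 46).

B2 + B4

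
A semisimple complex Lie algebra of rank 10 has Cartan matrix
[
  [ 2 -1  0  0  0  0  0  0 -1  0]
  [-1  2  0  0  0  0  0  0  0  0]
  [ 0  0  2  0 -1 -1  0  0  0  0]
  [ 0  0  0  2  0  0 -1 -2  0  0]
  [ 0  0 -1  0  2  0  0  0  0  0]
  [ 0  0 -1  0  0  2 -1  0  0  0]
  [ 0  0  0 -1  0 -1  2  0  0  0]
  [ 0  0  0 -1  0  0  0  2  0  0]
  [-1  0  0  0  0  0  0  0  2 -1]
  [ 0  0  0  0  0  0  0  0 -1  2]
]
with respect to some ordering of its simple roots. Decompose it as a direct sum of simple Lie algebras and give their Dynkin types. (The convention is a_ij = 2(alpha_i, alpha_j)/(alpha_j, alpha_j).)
The diagram associated to this matrix has two connected components: the simple roots {alpha_1, alpha_2, alpha_9, alpha_10} form a chain of 4 nodes with single edges (A_4), and {alpha_3, alpha_4, alpha_5, alpha_6, alpha_7, alpha_8} form a chain of 6 nodes with a double edge at one end; the terminal node there is the unique short simple root (B_6). A semisimple Lie algebra decomposes uniquely as the direct sum of simple ideals, one per connected component of its Dynkin diagram, so g ≅ A_4 ⊕ B_6 (dimension 24 + 78 = 102).

A_4 ⊕ B_6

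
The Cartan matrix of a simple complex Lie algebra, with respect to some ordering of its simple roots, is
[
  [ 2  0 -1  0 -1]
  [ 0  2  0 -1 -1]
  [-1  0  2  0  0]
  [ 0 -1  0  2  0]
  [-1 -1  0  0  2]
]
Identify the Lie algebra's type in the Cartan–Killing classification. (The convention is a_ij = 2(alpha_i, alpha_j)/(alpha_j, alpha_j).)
The matrix has rank 5 with 2's on the diagonal. Reading the off-diagonal entries as Dynkin edges (a single edge where a_ij = a_ji = -1; a double or triple edge where a_ij * a_ji = 2 or 3), the diagram is a chain of 5 nodes with single edges (A_5). One simple-root ordering that puts it in standard form is (alpha_3, alpha_1, alpha_5, alpha_2, alpha_4). So the algebra is type A_5, i.e. sl(6).

type A_5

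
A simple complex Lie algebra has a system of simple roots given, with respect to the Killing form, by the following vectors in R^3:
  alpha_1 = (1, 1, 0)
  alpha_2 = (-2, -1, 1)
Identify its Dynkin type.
type G_2

Compute the Cartan integers a_ij = 2(alpha_i, alpha_j)/(alpha_j, alpha_j); the resulting 2x2 Cartan matrix is
[[2, -1], [-3, 2]].
The roots have two lengths (squared-length ratio 3:1); the short ones are alpha_{1}. The associated Dynkin diagram is two nodes joined by a triple edge (G_2), so the type is G_2.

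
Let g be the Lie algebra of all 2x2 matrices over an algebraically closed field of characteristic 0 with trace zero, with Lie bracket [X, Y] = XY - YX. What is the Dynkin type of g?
A_1

This is sl(2), which has dimension 2^2 - 1 = 3 and rank 2 - 1 = 1 (a Cartan subalgebra is the diagonal traceless matrices). In the classification of classical Lie algebras, the special linear algebra sl(n+1) has type A_n; here n = 1, so the Dynkin diagram is a chain of 1 nodes with single edges (A_1). Hence the type is A_1.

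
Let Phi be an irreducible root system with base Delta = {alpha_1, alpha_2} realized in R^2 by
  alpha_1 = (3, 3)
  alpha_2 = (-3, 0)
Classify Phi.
type B_2

Compute the Cartan integers a_ij = 2(alpha_i, alpha_j)/(alpha_j, alpha_j); the resulting 2x2 Cartan matrix is
[[2, -2], [-1, 2]].
The roots have two lengths (squared-length ratio 2:1); the short ones are alpha_{2}. The associated Dynkin diagram is a chain of 2 nodes with a double edge at one end; the terminal node there is the unique short simple root (B_2), so the type is B_2 (the algebra so(5)).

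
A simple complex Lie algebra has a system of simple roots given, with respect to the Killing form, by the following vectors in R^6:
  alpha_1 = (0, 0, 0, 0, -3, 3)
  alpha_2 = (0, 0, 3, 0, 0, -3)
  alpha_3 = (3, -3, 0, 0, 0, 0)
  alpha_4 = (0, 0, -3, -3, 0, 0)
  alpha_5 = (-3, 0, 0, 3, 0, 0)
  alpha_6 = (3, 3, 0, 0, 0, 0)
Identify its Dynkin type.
D_6

Compute the Cartan integers a_ij = 2(alpha_i, alpha_j)/(alpha_j, alpha_j); the resulting 6x6 Cartan matrix is
[[2, -1, 0, 0, 0, 0], [-1, 2, 0, -1, 0, 0], [0, 0, 2, 0, -1, 0], [0, -1, 0, 2, -1, 0], [0, 0, -1, -1, 2, -1], [0, 0, 0, 0, -1, 2]].
All simple roots have the same length, so the diagram is simply laced. The associated Dynkin diagram is a chain of 4 nodes with a fork of two nodes at one end (D_6), so the type is D_6 (the algebra so(12)).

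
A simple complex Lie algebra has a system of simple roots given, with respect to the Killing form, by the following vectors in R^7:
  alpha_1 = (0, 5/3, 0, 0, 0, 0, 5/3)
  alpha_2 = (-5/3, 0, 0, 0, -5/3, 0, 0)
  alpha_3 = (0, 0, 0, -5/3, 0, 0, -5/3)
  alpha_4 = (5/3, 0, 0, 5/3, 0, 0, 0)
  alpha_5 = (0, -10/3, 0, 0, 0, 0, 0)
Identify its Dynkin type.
Compute the Cartan integers a_ij = 2(alpha_i, alpha_j)/(alpha_j, alpha_j); the resulting 5x5 Cartan matrix is
[[2, 0, -1, 0, -1], [0, 2, 0, -1, 0], [-1, 0, 2, -1, 0], [0, -1, -1, 2, 0], [-2, 0, 0, 0, 2]].
The roots have two lengths (squared-length ratio 2:1); the short ones are alpha_{1,2,3,4}. The associated Dynkin diagram is a chain of 5 nodes with a double edge at one end; the terminal node there is the unique long simple root (C_5), so the type is C_5 (the algebra sp(10)).

C_5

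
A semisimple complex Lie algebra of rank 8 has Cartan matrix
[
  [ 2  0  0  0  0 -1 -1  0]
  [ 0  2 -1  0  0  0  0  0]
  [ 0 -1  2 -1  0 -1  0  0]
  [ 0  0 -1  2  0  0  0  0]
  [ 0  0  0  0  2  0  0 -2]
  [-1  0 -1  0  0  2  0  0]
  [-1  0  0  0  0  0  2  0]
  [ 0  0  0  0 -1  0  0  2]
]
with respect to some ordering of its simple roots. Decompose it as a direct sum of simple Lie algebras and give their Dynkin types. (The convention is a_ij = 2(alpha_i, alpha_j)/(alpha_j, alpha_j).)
The diagram associated to this matrix has two connected components: the simple roots {alpha_5, alpha_8} form a chain of 2 nodes with a double edge at one end; the terminal node there is the unique short simple root (B_2), and {alpha_1, alpha_2, alpha_3, alpha_4, alpha_6, alpha_7} form a chain of 4 nodes with a fork of two nodes at one end (D_6). A semisimple Lie algebra decomposes uniquely as the direct sum of simple ideals, one per connected component of its Dynkin diagram, so g ≅ B_2 ⊕ D_6 (dimension 10 + 66 = 76).

B_2 ⊕ D_6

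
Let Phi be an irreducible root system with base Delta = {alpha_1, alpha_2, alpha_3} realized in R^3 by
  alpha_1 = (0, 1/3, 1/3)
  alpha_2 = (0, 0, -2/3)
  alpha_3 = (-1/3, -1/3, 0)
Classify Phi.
Compute the Cartan integers a_ij = 2(alpha_i, alpha_j)/(alpha_j, alpha_j); the resulting 3x3 Cartan matrix is
[[2, -1, -1], [-2, 2, 0], [-1, 0, 2]].
The roots have two lengths (squared-length ratio 2:1); the short ones are alpha_{1,3}. The associated Dynkin diagram is a chain of 3 nodes with a double edge at one end; the terminal node there is the unique long simple root (C_3), so the type is C_3 (the algebra sp(6)).

C3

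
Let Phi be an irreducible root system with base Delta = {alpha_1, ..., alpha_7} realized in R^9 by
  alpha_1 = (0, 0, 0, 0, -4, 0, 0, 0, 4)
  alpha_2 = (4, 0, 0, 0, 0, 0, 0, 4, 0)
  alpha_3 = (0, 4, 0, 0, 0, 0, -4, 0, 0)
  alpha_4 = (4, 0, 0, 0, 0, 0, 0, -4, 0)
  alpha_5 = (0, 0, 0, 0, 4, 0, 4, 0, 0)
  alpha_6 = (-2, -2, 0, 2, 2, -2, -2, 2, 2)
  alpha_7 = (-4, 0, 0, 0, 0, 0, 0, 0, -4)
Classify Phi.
Compute the Cartan integers a_ij = 2(alpha_i, alpha_j)/(alpha_j, alpha_j); the resulting 7x7 Cartan matrix is
[[2, 0, 0, 0, -1, 0, -1], [0, 2, 0, 0, 0, 0, -1], [0, 0, 2, 0, -1, 0, 0], [0, 0, 0, 2, 0, -1, -1], [-1, 0, -1, 0, 2, 0, 0], [0, 0, 0, -1, 0, 2, 0], [-1, -1, 0, -1, 0, 0, 2]].
All simple roots have the same length, so the diagram is simply laced. The associated Dynkin diagram is a chain of 6 nodes with one extra node attached to the third node from one end (E_7), so the type is E_7.

E_7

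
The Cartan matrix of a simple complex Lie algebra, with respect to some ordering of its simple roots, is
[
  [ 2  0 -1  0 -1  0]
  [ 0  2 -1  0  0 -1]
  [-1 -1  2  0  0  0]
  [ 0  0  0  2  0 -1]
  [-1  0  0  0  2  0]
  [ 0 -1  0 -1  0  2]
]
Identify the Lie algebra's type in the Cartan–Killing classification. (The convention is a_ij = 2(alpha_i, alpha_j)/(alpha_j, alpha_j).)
The matrix has rank 6 with 2's on the diagonal. Reading the off-diagonal entries as Dynkin edges (a single edge where a_ij = a_ji = -1; a double or triple edge where a_ij * a_ji = 2 or 3), the diagram is a chain of 6 nodes with single edges (A_6). One simple-root ordering that puts it in standard form is (alpha_5, alpha_1, alpha_3, alpha_2, alpha_6, alpha_4). So the algebra is type A_6, i.e. sl(7).

A_6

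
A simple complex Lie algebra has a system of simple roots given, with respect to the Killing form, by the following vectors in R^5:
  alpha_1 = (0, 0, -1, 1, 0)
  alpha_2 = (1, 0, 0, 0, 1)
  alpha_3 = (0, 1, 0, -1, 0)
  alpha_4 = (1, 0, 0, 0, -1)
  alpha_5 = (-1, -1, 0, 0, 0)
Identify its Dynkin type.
D_5

Compute the Cartan integers a_ij = 2(alpha_i, alpha_j)/(alpha_j, alpha_j); the resulting 5x5 Cartan matrix is
[[2, 0, -1, 0, 0], [0, 2, 0, 0, -1], [-1, 0, 2, 0, -1], [0, 0, 0, 2, -1], [0, -1, -1, -1, 2]].
All simple roots have the same length, so the diagram is simply laced. The associated Dynkin diagram is a chain of 3 nodes with a fork of two nodes at one end (D_5), so the type is D_5 (the algebra so(10)).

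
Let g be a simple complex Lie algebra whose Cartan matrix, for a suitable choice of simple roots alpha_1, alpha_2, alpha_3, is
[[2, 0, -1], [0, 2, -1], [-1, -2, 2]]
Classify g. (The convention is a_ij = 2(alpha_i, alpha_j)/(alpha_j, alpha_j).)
The matrix has rank 3 with 2's on the diagonal. Reading the off-diagonal entries as Dynkin edges (a single edge where a_ij = a_ji = -1; a double or triple edge where a_ij * a_ji = 2 or 3), the diagram is a chain of 3 nodes with a double edge at one end; the terminal node there is the unique short simple root (B_3). One simple-root ordering that puts it in standard form is (alpha_1, alpha_3, alpha_2). So the algebra is type B_3, i.e. so(7).

B_3 (so(7))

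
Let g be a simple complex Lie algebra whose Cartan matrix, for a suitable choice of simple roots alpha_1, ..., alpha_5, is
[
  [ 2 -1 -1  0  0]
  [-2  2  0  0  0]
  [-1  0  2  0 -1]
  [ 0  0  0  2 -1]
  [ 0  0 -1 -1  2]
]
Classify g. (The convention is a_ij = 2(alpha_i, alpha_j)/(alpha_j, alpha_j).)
C_5 (sp(10))

The matrix has rank 5 with 2's on the diagonal. Reading the off-diagonal entries as Dynkin edges (a single edge where a_ij = a_ji = -1; a double or triple edge where a_ij * a_ji = 2 or 3), the diagram is a chain of 5 nodes with a double edge at one end; the terminal node there is the unique long simple root (C_5). One simple-root ordering that puts it in standard form is (alpha_4, alpha_5, alpha_3, alpha_1, alpha_2). So the algebra is type C_5, i.e. sp(10).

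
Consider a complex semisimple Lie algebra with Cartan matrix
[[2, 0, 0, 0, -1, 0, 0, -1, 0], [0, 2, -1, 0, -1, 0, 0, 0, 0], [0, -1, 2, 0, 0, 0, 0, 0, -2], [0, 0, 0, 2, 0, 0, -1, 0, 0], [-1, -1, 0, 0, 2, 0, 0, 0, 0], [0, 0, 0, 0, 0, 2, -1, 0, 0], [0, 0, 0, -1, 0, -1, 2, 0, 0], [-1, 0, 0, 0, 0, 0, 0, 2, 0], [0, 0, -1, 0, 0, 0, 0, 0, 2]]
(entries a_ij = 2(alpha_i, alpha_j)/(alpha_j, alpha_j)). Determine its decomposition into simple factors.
The diagram associated to this matrix has two connected components: the simple roots {alpha_4, alpha_6, alpha_7} form a chain of 3 nodes with single edges (A_3), and {alpha_1, alpha_2, alpha_3, alpha_5, alpha_8, alpha_9} form a chain of 6 nodes with a double edge at one end; the terminal node there is the unique short simple root (B_6). A semisimple Lie algebra decomposes uniquely as the direct sum of simple ideals, one per connected component of its Dynkin diagram, so g ≅ A_3 ⊕ B_6 (dimension 15 + 78 = 93).

type A_3 + type B_6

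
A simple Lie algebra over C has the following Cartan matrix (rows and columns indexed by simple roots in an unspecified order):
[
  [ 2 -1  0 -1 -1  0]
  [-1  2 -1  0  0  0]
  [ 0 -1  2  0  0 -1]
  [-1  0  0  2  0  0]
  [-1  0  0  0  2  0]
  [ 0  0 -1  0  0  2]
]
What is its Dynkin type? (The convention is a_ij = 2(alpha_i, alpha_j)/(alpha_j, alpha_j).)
The matrix has rank 6 with 2's on the diagonal. Reading the off-diagonal entries as Dynkin edges (a single edge where a_ij = a_ji = -1; a double or triple edge where a_ij * a_ji = 2 or 3), the diagram is a chain of 4 nodes with a fork of two nodes at one end (D_6). One simple-root ordering that puts it in standard form is (alpha_6, alpha_3, alpha_2, alpha_1, alpha_4, alpha_5). So the algebra is type D_6, i.e. so(12).

D_6 (so(12))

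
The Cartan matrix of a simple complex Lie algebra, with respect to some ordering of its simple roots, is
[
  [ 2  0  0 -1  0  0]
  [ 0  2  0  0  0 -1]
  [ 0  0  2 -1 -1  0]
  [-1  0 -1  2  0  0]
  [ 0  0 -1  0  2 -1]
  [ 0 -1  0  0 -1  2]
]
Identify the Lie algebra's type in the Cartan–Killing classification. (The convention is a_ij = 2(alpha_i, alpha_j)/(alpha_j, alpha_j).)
A_6 (sl(7))

The matrix has rank 6 with 2's on the diagonal. Reading the off-diagonal entries as Dynkin edges (a single edge where a_ij = a_ji = -1; a double or triple edge where a_ij * a_ji = 2 or 3), the diagram is a chain of 6 nodes with single edges (A_6). One simple-root ordering that puts it in standard form is (alpha_2, alpha_6, alpha_5, alpha_3, alpha_4, alpha_1). So the algebra is type A_6, i.e. sl(7).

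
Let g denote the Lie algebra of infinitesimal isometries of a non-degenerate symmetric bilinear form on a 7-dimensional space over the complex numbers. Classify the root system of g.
This is so(7) with 7 odd, which has dimension 7(7-1)/2 = 21 and rank (7-1)/2 = 3. In the classification of classical Lie algebras, the orthogonal algebra so(2n+1) in an odd number of variables has type B_n; here n = 3, so the Dynkin diagram is a chain of 3 nodes with a double edge at one end; the terminal node there is the unique short simple root (B_3). Hence the type is B_3.

type B_3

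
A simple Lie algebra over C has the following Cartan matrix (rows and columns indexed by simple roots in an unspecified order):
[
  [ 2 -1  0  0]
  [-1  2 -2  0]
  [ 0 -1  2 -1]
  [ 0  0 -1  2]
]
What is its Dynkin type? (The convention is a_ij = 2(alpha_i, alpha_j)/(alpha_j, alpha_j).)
F4

The matrix has rank 4 with 2's on the diagonal. Reading the off-diagonal entries as Dynkin edges (a single edge where a_ij = a_ji = -1; a double or triple edge where a_ij * a_ji = 2 or 3), the diagram is a chain of 4 nodes with a double edge between the middle two (F_4). One simple-root ordering that puts it in standard form is (alpha_1, alpha_2, alpha_3, alpha_4). So the algebra is type F_4.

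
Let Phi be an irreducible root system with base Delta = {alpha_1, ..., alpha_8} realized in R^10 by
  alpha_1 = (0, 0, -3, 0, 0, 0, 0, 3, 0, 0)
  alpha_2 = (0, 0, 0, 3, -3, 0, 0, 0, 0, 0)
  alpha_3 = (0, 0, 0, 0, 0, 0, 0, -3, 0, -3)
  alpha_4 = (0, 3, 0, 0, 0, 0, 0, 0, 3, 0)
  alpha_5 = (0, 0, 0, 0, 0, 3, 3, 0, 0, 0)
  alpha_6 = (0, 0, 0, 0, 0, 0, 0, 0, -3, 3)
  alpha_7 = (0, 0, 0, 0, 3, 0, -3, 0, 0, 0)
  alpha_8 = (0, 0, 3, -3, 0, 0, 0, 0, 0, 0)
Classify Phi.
A8

Compute the Cartan integers a_ij = 2(alpha_i, alpha_j)/(alpha_j, alpha_j); the resulting 8x8 Cartan matrix is
[[2, 0, -1, 0, 0, 0, 0, -1], [0, 2, 0, 0, 0, 0, -1, -1], [-1, 0, 2, 0, 0, -1, 0, 0], [0, 0, 0, 2, 0, -1, 0, 0], [0, 0, 0, 0, 2, 0, -1, 0], [0, 0, -1, -1, 0, 2, 0, 0], [0, -1, 0, 0, -1, 0, 2, 0], [-1, -1, 0, 0, 0, 0, 0, 2]].
All simple roots have the same length, so the diagram is simply laced. The associated Dynkin diagram is a chain of 8 nodes with single edges (A_8), so the type is A_8 (the algebra sl(9)).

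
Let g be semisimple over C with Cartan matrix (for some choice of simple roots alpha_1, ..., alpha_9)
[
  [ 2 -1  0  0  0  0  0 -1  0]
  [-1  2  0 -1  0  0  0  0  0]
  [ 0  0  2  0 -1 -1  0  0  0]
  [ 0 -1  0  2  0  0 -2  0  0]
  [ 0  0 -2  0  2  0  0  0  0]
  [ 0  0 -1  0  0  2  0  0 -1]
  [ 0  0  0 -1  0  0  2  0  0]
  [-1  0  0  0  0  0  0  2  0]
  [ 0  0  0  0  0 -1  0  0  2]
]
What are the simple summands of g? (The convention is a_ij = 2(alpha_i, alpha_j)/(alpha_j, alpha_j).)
The diagram associated to this matrix has two connected components: the simple roots {alpha_1, alpha_2, alpha_4, alpha_7, alpha_8} form a chain of 5 nodes with a double edge at one end; the terminal node there is the unique short simple root (B_5), and {alpha_3, alpha_5, alpha_6, alpha_9} form a chain of 4 nodes with a double edge at one end; the terminal node there is the unique long simple root (C_4). A semisimple Lie algebra decomposes uniquely as the direct sum of simple ideals, one per connected component of its Dynkin diagram, so g ≅ B_5 ⊕ C_4 (dimension 55 + 36 = 91).

B5 ⊕ C4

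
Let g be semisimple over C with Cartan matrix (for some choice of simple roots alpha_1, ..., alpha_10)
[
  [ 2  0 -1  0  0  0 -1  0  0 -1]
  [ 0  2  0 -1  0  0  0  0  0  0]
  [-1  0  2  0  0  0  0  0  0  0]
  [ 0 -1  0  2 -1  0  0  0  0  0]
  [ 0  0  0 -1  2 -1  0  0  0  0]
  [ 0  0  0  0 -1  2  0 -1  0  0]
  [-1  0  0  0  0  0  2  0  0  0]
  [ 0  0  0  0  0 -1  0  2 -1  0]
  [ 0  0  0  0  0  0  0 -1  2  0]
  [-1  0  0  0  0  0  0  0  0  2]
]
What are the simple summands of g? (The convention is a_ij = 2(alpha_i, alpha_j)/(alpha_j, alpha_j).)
The diagram associated to this matrix has two connected components: the simple roots {alpha_2, alpha_4, alpha_5, alpha_6, alpha_8, alpha_9} form a chain of 6 nodes with single edges (A_6), and {alpha_1, alpha_3, alpha_7, alpha_10} form a chain of 2 nodes with a fork of two nodes at one end (D_4). A semisimple Lie algebra decomposes uniquely as the direct sum of simple ideals, one per connected component of its Dynkin diagram, so g ≅ A_6 ⊕ D_4 (dimension 48 + 28 = 76).

A6 + D4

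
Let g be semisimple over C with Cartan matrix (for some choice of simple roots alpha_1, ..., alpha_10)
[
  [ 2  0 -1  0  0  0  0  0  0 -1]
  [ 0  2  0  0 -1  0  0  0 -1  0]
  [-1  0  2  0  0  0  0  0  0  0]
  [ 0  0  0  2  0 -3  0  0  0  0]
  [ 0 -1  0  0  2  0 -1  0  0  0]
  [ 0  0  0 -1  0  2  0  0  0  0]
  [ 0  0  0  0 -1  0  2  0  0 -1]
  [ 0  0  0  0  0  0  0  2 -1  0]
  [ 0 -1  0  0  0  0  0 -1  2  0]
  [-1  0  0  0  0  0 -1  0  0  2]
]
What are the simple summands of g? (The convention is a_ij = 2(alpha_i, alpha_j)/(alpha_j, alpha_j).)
A_8 (sl(9)) ⊕ G_2

The diagram associated to this matrix has two connected components: the simple roots {alpha_1, alpha_2, alpha_3, alpha_5, alpha_7, alpha_8, alpha_9, alpha_10} form a chain of 8 nodes with single edges (A_8), and {alpha_4, alpha_6} form two nodes joined by a triple edge (G_2). A semisimple Lie algebra decomposes uniquely as the direct sum of simple ideals, one per connected component of its Dynkin diagram, so g ≅ A_8 ⊕ G_2 (dimension 80 + 14 = 94).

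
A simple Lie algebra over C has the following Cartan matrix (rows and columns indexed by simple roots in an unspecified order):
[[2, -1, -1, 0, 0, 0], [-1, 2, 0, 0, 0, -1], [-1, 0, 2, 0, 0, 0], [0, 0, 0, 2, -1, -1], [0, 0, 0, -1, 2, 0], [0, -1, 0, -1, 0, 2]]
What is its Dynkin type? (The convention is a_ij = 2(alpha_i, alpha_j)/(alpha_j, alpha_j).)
type A_6

The matrix has rank 6 with 2's on the diagonal. Reading the off-diagonal entries as Dynkin edges (a single edge where a_ij = a_ji = -1; a double or triple edge where a_ij * a_ji = 2 or 3), the diagram is a chain of 6 nodes with single edges (A_6). One simple-root ordering that puts it in standard form is (alpha_5, alpha_4, alpha_6, alpha_2, alpha_1, alpha_3). So the algebra is type A_6, i.e. sl(7).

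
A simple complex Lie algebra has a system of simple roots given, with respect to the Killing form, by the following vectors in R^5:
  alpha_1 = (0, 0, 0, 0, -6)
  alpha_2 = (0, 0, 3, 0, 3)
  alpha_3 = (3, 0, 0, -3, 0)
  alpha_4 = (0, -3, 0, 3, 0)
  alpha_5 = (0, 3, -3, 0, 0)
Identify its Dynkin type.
C5

Compute the Cartan integers a_ij = 2(alpha_i, alpha_j)/(alpha_j, alpha_j); the resulting 5x5 Cartan matrix is
[[2, -2, 0, 0, 0], [-1, 2, 0, 0, -1], [0, 0, 2, -1, 0], [0, 0, -1, 2, -1], [0, -1, 0, -1, 2]].
The roots have two lengths (squared-length ratio 2:1); the short ones are alpha_{2,3,4,5}. The associated Dynkin diagram is a chain of 5 nodes with a double edge at one end; the terminal node there is the unique long simple root (C_5), so the type is C_5 (the algebra sp(10)).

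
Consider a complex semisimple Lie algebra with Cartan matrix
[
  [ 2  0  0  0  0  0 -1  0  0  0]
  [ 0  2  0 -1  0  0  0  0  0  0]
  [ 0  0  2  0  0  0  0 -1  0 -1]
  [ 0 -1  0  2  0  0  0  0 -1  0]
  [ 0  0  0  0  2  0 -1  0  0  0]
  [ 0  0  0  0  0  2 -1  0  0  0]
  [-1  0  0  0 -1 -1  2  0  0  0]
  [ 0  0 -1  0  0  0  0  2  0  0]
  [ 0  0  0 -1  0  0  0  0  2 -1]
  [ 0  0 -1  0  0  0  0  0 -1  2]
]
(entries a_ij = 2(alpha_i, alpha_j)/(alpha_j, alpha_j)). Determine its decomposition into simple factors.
A_6 + D_4

The diagram associated to this matrix has two connected components: the simple roots {alpha_2, alpha_3, alpha_4, alpha_8, alpha_9, alpha_10} form a chain of 6 nodes with single edges (A_6), and {alpha_1, alpha_5, alpha_6, alpha_7} form a chain of 2 nodes with a fork of two nodes at one end (D_4). A semisimple Lie algebra decomposes uniquely as the direct sum of simple ideals, one per connected component of its Dynkin diagram, so g ≅ A_6 ⊕ D_4 (dimension 48 + 28 = 76).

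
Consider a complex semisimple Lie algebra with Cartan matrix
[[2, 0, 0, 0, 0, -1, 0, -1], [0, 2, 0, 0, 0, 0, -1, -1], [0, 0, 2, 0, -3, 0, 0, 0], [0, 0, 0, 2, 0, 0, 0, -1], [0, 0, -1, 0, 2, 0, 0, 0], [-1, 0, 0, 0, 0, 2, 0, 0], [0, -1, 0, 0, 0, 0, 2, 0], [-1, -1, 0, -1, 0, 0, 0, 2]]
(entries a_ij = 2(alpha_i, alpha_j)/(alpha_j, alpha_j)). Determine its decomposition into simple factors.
E_6 ⊕ G_2

The diagram associated to this matrix has two connected components: the simple roots {alpha_1, alpha_2, alpha_4, alpha_6, alpha_7, alpha_8} form a chain of 5 nodes with one extra node attached to the third node from one end (E_6), and {alpha_3, alpha_5} form two nodes joined by a triple edge (G_2). A semisimple Lie algebra decomposes uniquely as the direct sum of simple ideals, one per connected component of its Dynkin diagram, so g ≅ E_6 ⊕ G_2 (dimension 78 + 14 = 92).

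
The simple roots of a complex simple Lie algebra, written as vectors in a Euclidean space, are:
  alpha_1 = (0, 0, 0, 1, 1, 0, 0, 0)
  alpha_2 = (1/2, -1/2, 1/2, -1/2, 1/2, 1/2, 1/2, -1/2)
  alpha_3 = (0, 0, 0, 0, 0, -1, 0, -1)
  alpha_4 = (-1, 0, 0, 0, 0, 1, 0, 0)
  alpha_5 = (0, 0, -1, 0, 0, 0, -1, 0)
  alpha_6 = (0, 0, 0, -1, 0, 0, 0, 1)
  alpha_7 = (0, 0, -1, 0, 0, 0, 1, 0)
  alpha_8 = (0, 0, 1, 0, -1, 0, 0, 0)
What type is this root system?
E_8

Compute the Cartan integers a_ij = 2(alpha_i, alpha_j)/(alpha_j, alpha_j); the resulting 8x8 Cartan matrix is
[[2, 0, 0, 0, 0, -1, 0, -1], [0, 2, 0, 0, -1, 0, 0, 0], [0, 0, 2, -1, 0, -1, 0, 0], [0, 0, -1, 2, 0, 0, 0, 0], [0, -1, 0, 0, 2, 0, 0, -1], [-1, 0, -1, 0, 0, 2, 0, 0], [0, 0, 0, 0, 0, 0, 2, -1], [-1, 0, 0, 0, -1, 0, -1, 2]].
All simple roots have the same length, so the diagram is simply laced. The associated Dynkin diagram is a chain of 7 nodes with one extra node attached to the third node from one end (E_8), so the type is E_8.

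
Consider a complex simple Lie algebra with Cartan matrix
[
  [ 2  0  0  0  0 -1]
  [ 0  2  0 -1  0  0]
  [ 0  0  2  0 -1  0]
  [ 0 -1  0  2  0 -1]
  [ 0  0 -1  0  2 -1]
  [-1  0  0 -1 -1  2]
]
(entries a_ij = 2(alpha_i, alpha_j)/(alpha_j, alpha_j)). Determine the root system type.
type E_6

The matrix has rank 6 with 2's on the diagonal. Reading the off-diagonal entries as Dynkin edges (a single edge where a_ij = a_ji = -1; a double or triple edge where a_ij * a_ji = 2 or 3), the diagram is a chain of 5 nodes with one extra node attached to the third node from one end (E_6). One simple-root ordering that puts it in standard form is (alpha_3, alpha_1, alpha_5, alpha_6, alpha_4, alpha_2). So the algebra is type E_6.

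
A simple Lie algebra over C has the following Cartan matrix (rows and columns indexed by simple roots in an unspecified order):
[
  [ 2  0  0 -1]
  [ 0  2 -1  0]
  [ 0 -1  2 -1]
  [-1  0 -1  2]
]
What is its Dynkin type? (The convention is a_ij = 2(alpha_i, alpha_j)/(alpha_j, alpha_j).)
The matrix has rank 4 with 2's on the diagonal. Reading the off-diagonal entries as Dynkin edges (a single edge where a_ij = a_ji = -1; a double or triple edge where a_ij * a_ji = 2 or 3), the diagram is a chain of 4 nodes with single edges (A_4). One simple-root ordering that puts it in standard form is (alpha_1, alpha_4, alpha_3, alpha_2). So the algebra is type A_4, i.e. sl(5).

A_4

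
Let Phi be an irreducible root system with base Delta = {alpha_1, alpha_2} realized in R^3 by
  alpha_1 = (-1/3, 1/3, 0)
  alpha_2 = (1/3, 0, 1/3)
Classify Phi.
type A_2

Compute the Cartan integers a_ij = 2(alpha_i, alpha_j)/(alpha_j, alpha_j); the resulting 2x2 Cartan matrix is
[[2, -1], [-1, 2]].
All simple roots have the same length, so the diagram is simply laced. The associated Dynkin diagram is a chain of 2 nodes with single edges (A_2), so the type is A_2 (the algebra sl(3)).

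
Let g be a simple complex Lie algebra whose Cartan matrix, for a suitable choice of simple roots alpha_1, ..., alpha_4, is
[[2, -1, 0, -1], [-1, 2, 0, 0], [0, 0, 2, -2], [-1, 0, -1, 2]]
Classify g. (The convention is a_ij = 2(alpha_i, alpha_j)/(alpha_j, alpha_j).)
C4

The matrix has rank 4 with 2's on the diagonal. Reading the off-diagonal entries as Dynkin edges (a single edge where a_ij = a_ji = -1; a double or triple edge where a_ij * a_ji = 2 or 3), the diagram is a chain of 4 nodes with a double edge at one end; the terminal node there is the unique long simple root (C_4). One simple-root ordering that puts it in standard form is (alpha_2, alpha_1, alpha_4, alpha_3). So the algebra is type C_4, i.e. sp(8).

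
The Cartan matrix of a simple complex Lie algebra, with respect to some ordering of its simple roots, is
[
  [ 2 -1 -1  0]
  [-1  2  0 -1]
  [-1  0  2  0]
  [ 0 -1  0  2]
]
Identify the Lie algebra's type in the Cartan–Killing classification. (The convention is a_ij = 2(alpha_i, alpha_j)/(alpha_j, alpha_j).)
A_4 (sl(5))

The matrix has rank 4 with 2's on the diagonal. Reading the off-diagonal entries as Dynkin edges (a single edge where a_ij = a_ji = -1; a double or triple edge where a_ij * a_ji = 2 or 3), the diagram is a chain of 4 nodes with single edges (A_4). One simple-root ordering that puts it in standard form is (alpha_4, alpha_2, alpha_1, alpha_3). So the algebra is type A_4, i.e. sl(5).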